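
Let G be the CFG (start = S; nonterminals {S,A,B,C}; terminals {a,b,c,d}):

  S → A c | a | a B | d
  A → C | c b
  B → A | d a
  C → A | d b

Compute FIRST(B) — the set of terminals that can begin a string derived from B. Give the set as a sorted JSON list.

Compute FIRST by fixpoint:
pass 1:
  A via A→c b: +{c}
  B via B→A: +{c}
  B via B→d a: +{d}
  C via C→A: +{c}
  C via C→d b: +{d}
  S via S→A c: +{c}
  S via S→a: +{a}
  S via S→d: +{d}
  FIRST[S]={a,c,d}  FIRST[A]={c}  FIRST[B]={c,d}  FIRST[C]={c,d}
pass 2:
  A via A→C: +{d}
  FIRST[S]={a,c,d}  FIRST[A]={c,d}  FIRST[B]={c,d}  FIRST[C]={c,d}
pass 3: done
  FIRST[S]={a,c,d}  FIRST[A]={c,d}  FIRST[B]={c,d}  FIRST[C]={c,d}

FIRST(B) = ["c", "d"]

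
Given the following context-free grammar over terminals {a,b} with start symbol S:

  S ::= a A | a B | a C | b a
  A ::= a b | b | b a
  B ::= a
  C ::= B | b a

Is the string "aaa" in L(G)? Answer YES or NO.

Convert to CNF:
  S -> T0 A | T0 B | T0 C | T1 T0
  A -> T0 T1 | T1 T0 | b
  B -> a
  C -> T1 T0 | a
  T0 -> a
  T1 -> b

CYK fill:
  cell(0,0) a: {B,C,T0}  orig:{B,C}
  cell(1,1) a: {B,C,T0}  orig:{B,C}
  cell(2,2) a: {B,C,T0}  orig:{B,C}
  cell(0,1) aa: {S}
  cell(1,2) aa: {S}
  cell(0,2) aaa: ∅

S ∉ T[0,2] ⇒ NO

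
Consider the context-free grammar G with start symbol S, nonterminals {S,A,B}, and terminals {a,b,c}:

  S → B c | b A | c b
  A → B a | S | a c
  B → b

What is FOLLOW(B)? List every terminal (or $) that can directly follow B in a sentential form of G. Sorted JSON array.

FIRST iteration:
round 1:
  A via A→a c: +{a}
  B via B→b: +{b}
  S via S→B c: +{b}
  S via S→c b: +{c}
  S: {b,c}  A: {a}  B: {b}
round 2:
  A via A→B a: +{b}
  A via A→S: +{c}
  S: {b,c}  A: {a,b,c}  B: {b}
round 3: (stable)
  S: {b,c}  A: {a,b,c}  B: {b}

FOLLOW iteration:
seed FOLLOW(S) with $
pass 1:
  A→B a: FOLLOW(B) ⊇ FIRST(a) = {a}; new: +{a}
  S→B c: FOLLOW(B) ⊇ FIRST(c) = {c}; new: +{c}
  S→b A: FOLLOW(A) ⊇ FOLLOW(S) ⊇ {$}; new: +{$}
  S: {$}  A: {$}  B: {a,c}
pass 2: (no change)
  S: {$}  A: {$}  B: {a,c}

FOLLOW(B) = ["a", "c"]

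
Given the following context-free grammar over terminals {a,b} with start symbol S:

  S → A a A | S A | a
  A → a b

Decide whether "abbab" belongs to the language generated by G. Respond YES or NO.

Convert to CNF:
  S -> A X2 | S A | a
  A -> T0 T1
  T0 -> a
  T1 -> b
  X2 -> T0 A

Fill CYK table bottom-up:
  [0..0]={S,T0}  "a"  orig:{S}
  [1..1]={T1}  "b"  orig:{}
  [2..2]={T1}  "b"  orig:{}
  [3..3]={S,T0}  "a"  orig:{S}
  [4..4]={T1}  "b"  orig:{}
  [0..1]={A}  "ab"
  [1..2]=∅  "bb"
  [2..3]=∅  "ba"
  [3..4]={A}  "ab"
  [0..2]=∅  "abb"
  [1..3]=∅  "bba"
  [2..4]=∅  "bab"
  [0..3]=∅  "abba"
  [1..4]=∅  "bbab"
  [0..4]=∅  "abbab"

S ∉ T[0,4] ⇒ NO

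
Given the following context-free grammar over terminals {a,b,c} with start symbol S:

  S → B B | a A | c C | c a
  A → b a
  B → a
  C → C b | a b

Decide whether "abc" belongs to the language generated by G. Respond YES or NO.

CNF form of G:
  S -> B B | T1 A | T2 C | T2 T1
  A -> T0 T1
  B -> a
  C -> C T0 | T1 T0
  T0 -> b
  T1 -> a
  T2 -> c

CYK table (by increasing span):
  cell(0,0) a: {B,T1}  orig:{B}
  cell(1,1) b: {T0}  orig:{}
  cell(2,2) c: {T2}  orig:{}
  cell(0,1) ab: {C}
  cell(1,2) bc: ∅
  cell(0,2) abc: ∅

S ∉ T[0,2] ⇒ NO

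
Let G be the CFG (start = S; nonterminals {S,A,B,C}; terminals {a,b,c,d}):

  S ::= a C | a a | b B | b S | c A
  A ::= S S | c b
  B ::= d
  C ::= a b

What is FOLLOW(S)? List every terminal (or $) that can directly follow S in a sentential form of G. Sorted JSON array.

FIRST sets, iterate to fixpoint:
[1]
  A via A→c b: +{c}
  B via B→d: +{d}
  C via C→a b: +{a}
  S via S→a C: +{a}
  S via S→b B: +{b}
  S via S→c A: +{c}
  FIRST[S]={a,b,c}  FIRST[A]={c}  FIRST[B]={d}  FIRST[C]={a}
[2]
  A via A→S S: +{a,b}
  FIRST[S]={a,b,c}  FIRST[A]={a,b,c}  FIRST[B]={d}  FIRST[C]={a}
[3] (no change)
  FIRST[S]={a,b,c}  FIRST[A]={a,b,c}  FIRST[B]={d}  FIRST[C]={a}

Compute FOLLOW by fixpoint:
FOLLOW(S) := {$}
iter 1:
  A→S S: FOLLOW(S) ⊇ FIRST(S) = {a,b,c}; new: +{a,b,c}
  S→a C: FOLLOW(C) ⊇ FOLLOW(S) ⊇ {$,a,b,c}; new: +{$,a,b,c}
  S→b B: FOLLOW(B) ⊇ FOLLOW(S) ⊇ {$,a,b,c}; new: +{$,a,b,c}
  S→c A: FOLLOW(A) ⊇ FOLLOW(S) ⊇ {$,a,b,c}; new: +{$,a,b,c}
  FOLLOW[S]={$,a,b,c}  FOLLOW[A]={$,a,b,c}  FOLLOW[B]={$,a,b,c}  FOLLOW[C]={$,a,b,c}
iter 2: — fixpoint
  FOLLOW[S]={$,a,b,c}  FOLLOW[A]={$,a,b,c}  FOLLOW[B]={$,a,b,c}  FOLLOW[C]={$,a,b,c}

FOLLOW(S) = ["$", "a", "b", "c"]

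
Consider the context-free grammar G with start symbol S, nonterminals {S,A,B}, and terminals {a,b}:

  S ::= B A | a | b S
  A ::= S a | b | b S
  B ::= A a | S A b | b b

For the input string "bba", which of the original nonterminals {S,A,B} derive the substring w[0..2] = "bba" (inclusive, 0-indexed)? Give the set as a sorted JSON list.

CNF form of G:
  S -> B A | T1 S | a
  A -> S T0 | T1 S | b
  B -> A T0 | S X2 | T1 T1
  T0 -> a
  T1 -> b
  X2 -> A T1

CYK table (by increasing span), restricted to cells inside w[0..2]:
  [0..0]={A,T1}  "b"  orig:{A}
  [1..1]={A,T1}  "b"  orig:{A}
  [2..2]={S,T0}  "a"  orig:{S}
  [0..1]={B,X2}  "bb"  orig:{B}
  [1..2]={A,B,S}  "ba"
  [0..2]={A,S}  "bba"

Original NTs in T[0,2] deriving "bba": ["A", "S"]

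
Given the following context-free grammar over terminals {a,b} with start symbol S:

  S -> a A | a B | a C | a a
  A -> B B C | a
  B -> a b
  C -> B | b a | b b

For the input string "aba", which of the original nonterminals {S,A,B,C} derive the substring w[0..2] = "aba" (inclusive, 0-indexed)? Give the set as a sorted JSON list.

CNF form of G:
  S -> T0 A | T0 B | T0 C | T0 T0
  A -> B X2 | a
  B -> T0 T1
  C -> T0 T1 | T1 T0 | T1 T1
  T0 -> a
  T1 -> b
  X2 -> B C

CYK fill, restricted to cells inside w[0..2]:
  [0..0]={A,T0}  "a"  orig:{A}
  [1..1]={T1}  "b"  orig:{}
  [2..2]={A,T0}  "a"  orig:{A}
  [0..1]={B,C}  "ab"
  [1..2]={C}  "ba"
  [0..2]={S}  "aba"

Original NTs in T[0,2] deriving "aba": ["S"]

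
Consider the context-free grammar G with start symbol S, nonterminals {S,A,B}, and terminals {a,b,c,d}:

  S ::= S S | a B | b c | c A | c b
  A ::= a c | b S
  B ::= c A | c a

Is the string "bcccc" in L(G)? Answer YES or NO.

Convert to CNF:
  S -> S S | T0 B | T1 A | T1 T2 | T2 T1
  A -> T0 T1 | T2 S
  B -> T1 A | T1 T0
  T0 -> a
  T1 -> c
  T2 -> b

CYK table (by increasing span):
  cell(0,0) b: {T2}  orig:{}
  cell(1,1) c: {T1}  orig:{}
  cell(2,2) c: {T1}  orig:{}
  cell(3,3) c: {T1}  orig:{}
  cell(4,4) c: {T1}  orig:{}
  cell(0,1) bc: {S}
  cell(1,2) cc: ∅
  cell(2,3) cc: ∅
  cell(3,4) cc: ∅
  cell(0,2) bcc: ∅
  cell(1,3) ccc: ∅
  cell(2,4) ccc: ∅
  cell(0,3) bccc: ∅
  cell(1,4) cccc: ∅
  cell(0,4) bcccc: ∅

S ∉ T[0,4] ⇒ NO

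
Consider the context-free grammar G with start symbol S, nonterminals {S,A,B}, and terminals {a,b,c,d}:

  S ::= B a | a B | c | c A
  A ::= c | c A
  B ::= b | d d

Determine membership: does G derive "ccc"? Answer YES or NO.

Convert to CNF:
  S -> B T2 | T0 A | T2 B | c
  A -> T0 A | c
  B -> T1 T1 | b
  T0 -> c
  T1 -> d
  T2 -> a

CYK table (by increasing span):
  T[0,0] 'c' = {A,S,T0}  orig:{A,S}
  T[1,1] 'c' = {A,S,T0}  orig:{A,S}
  T[2,2] 'c' = {A,S,T0}  orig:{A,S}
  T[0,1] 'cc' = {A,S}
  T[1,2] 'cc' = {A,S}
  T[0,2] 'ccc' = {A,S}

S ∈ T[0,2] ⇒ YES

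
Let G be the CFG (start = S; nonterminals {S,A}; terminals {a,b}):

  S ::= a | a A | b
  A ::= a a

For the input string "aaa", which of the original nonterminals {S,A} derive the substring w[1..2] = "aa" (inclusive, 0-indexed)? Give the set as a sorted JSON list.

CNF form of G:
  S -> T0 A | a | b
  A -> T0 T0
  T0 -> a

Fill CYK table bottom-up (cells [i..j] with 1 ≤ i ≤ j ≤ 2 only):
  [1..1]={S,T0}  "a"  orig:{S}
  [2..2]={S,T0}  "a"  orig:{S}
  [1..2]={A}  "aa"

Original NTs in T[1,2] deriving "aa": ["A"]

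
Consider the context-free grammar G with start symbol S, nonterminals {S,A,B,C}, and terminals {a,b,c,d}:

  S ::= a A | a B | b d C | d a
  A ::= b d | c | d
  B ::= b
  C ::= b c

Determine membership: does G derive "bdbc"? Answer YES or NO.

CNF form of G:
  S -> T0 X4 | T1 T3 | T3 A | T3 B
  A -> T0 T1 | c | d
  B -> b
  C -> T0 T2
  T0 -> b
  T1 -> d
  T2 -> c
  T3 -> a
  X4 -> T1 C

CYK table (by increasing span):
  [0..0]={B,T0}  "b"  orig:{B}
  [1..1]={A,T1}  "d"  orig:{A}
  [2..2]={B,T0}  "b"  orig:{B}
  [3..3]={A,T2}  "c"  orig:{A}
  [0..1]={A}  "bd"
  [1..2]=∅  "db"
  [2..3]={C}  "bc"
  [0..2]=∅  "bdb"
  [1..3]={X4}  "dbc"  orig:{}
  [0..3]={S}  "bdbc"

S ∈ T[0,3] ⇒ YES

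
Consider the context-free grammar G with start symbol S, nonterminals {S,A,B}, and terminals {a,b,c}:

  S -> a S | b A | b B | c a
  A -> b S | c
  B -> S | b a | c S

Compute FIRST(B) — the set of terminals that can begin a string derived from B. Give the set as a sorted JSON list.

FIRST iteration:
iter 1:
  A via A→b S: +{b}
  A via A→c: +{c}
  B via B→b a: +{b}
  B via B→c S: +{c}
  S via S→a S: +{a}
  S via S→b A: +{b}
  S via S→c a: +{c}
  S: {a,b,c}  A: {b,c}  B: {b,c}
iter 2:
  B via B→S: +{a}
  S: {a,b,c}  A: {b,c}  B: {a,b,c}
iter 3: — fixpoint
  S: {a,b,c}  A: {b,c}  B: {a,b,c}

FIRST(B) = ["a", "b", "c"]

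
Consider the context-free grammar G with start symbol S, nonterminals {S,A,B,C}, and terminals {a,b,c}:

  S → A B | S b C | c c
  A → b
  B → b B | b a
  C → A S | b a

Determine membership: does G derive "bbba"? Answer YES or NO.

Convert to CNF:
  S -> A B | S X3 | T2 T2
  A -> b
  B -> T0 B | T0 T1
  C -> A S | T0 T1
  T0 -> b
  T1 -> a
  T2 -> c
  X3 -> T0 C

Fill CYK table bottom-up:
  cell(0,0) b: {A,T0}  orig:{A}
  cell(1,1) b: {A,T0}  orig:{A}
  cell(2,2) b: {A,T0}  orig:{A}
  cell(3,3) a: {T1}  orig:{}
  cell(0,1) bb: ∅
  cell(1,2) bb: ∅
  cell(2,3) ba: {B,C}
  cell(0,2) bbb: ∅
  cell(1,3) bba: {B,S,X3}  orig:{B,S}
  cell(0,3) bbba: {B,C,S}

S ∈ T[0,3] ⇒ YES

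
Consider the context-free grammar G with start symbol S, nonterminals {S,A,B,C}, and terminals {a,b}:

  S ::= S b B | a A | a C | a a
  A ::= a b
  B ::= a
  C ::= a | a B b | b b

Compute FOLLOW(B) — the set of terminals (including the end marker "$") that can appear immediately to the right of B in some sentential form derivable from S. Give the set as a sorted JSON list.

Compute FIRST by fixpoint:
iter 1:
  A via A→a b: +{a}
  B via B→a: +{a}
  C via C→a: +{a}
  C via C→b b: +{b}
  S via S→a A: +{a}
  FIRST[S]={a}  FIRST[A]={a}  FIRST[B]={a}  FIRST[C]={a,b}
iter 2: done
  FIRST[S]={a}  FIRST[A]={a}  FIRST[B]={a}  FIRST[C]={a,b}

FOLLOW iteration:
seed FOLLOW(S) with $
pass 1:
  C→a B b: FOLLOW(B) ⊇ FIRST(b) = {b}; new: +{b}
  S→S b B: FOLLOW(S) ⊇ FIRST(b) = {b}; new: +{b}
  S→S b B: FOLLOW(B) ⊇ FOLLOW(S) ⊇ {$,b}; new: +{$}
  S→a A: FOLLOW(A) ⊇ FOLLOW(S) ⊇ {$,b}; new: +{$,b}
  S→a C: FOLLOW(C) ⊇ FOLLOW(S) ⊇ {$,b}; new: +{$,b}
  FOLLOW[S]={$,b}  FOLLOW[A]={$,b}  FOLLOW[B]={$,b}  FOLLOW[C]={$,b}
pass 2: — fixpoint
  FOLLOW[S]={$,b}  FOLLOW[A]={$,b}  FOLLOW[B]={$,b}  FOLLOW[C]={$,b}

FOLLOW(B) = ["$", "b"]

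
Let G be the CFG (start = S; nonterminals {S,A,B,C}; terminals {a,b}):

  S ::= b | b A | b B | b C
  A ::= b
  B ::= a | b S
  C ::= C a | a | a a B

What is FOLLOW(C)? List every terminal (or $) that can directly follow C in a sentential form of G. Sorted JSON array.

Compute FIRST by fixpoint:
iter 1:
  A via A→b: +{b}
  B via B→a: +{a}
  B via B→b S: +{b}
  C via C→a: +{a}
  S via S→b: +{b}
  FIRST(S)={b}  FIRST(A)={b}  FIRST(B)={a,b}  FIRST(C)={a}
iter 2: (stable)
  FIRST(S)={b}  FIRST(A)={b}  FIRST(B)={a,b}  FIRST(C)={a}

Compute FOLLOW by fixpoint:
FOLLOW(S) := {$}
[1]
  C→C a: FOLLOW(C) ⊇ FIRST(a) = {a}; new: +{a}
  C→a a B: FOLLOW(B) ⊇ FOLLOW(C) ⊇ {a}; new: +{a}
  S→b A: FOLLOW(A) ⊇ FOLLOW(S) ⊇ {$}; new: +{$}
  S→b B: FOLLOW(B) ⊇ FOLLOW(S) ⊇ {$}; new: +{$}
  S→b C: FOLLOW(C) ⊇ FOLLOW(S) ⊇ {$}; new: +{$}
  S: {$}  A: {$}  B: {$,a}  C: {$,a}
[2]
  B→b S: FOLLOW(S) ⊇ FOLLOW(B) ⊇ {$,a}; new: +{a}
  S→b A: FOLLOW(A) ⊇ FOLLOW(S) ⊇ {$,a}; new: +{a}
  S: {$,a}  A: {$,a}  B: {$,a}  C: {$,a}
[3] (no change)
  S: {$,a}  A: {$,a}  B: {$,a}  C: {$,a}

FOLLOW(C) = ["$", "a"]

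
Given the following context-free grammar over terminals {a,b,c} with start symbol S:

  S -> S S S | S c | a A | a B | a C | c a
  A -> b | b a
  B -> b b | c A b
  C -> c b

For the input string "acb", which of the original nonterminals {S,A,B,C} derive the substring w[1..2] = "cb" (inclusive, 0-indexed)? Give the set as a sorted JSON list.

Convert to CNF:
  S -> S T2 | S X4 | T1 A | T1 B | T1 C | T2 T1
  A -> T0 T1 | b
  B -> T0 T0 | T2 X3
  C -> T2 T0
  T0 -> b
  T1 -> a
  T2 -> c
  X3 -> A T0
  X4 -> S S

Fill CYK table bottom-up, restricted to cells inside w[1..2]:
  [1..1]={T2}  "c"  orig:{}
  [2..2]={A,T0}  "b"  orig:{A}
  [1..2]={C}  "cb"

Original NTs in T[1,2] deriving "cb": ["C"]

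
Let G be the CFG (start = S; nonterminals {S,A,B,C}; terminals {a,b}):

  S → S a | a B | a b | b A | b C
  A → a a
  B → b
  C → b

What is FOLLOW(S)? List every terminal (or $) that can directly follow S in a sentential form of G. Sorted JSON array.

FIRST iteration:
[1]
  A via A→a a: +{a}
  B via B→b: +{b}
  C via C→b: +{b}
  S via S→a B: +{a}
  S via S→b A: +{b}
  FIRST[S]={a,b}  FIRST[A]={a}  FIRST[B]={b}  FIRST[C]={b}
[2] done
  FIRST[S]={a,b}  FIRST[A]={a}  FIRST[B]={b}  FIRST[C]={b}

FOLLOW iteration:
initialize: $ ∈ FOLLOW(S)
pass 1:
  S→S a: FOLLOW(S) ⊇ FIRST(a) = {a}; new: +{a}
  S→a B: FOLLOW(B) ⊇ FOLLOW(S) ⊇ {$,a}; new: +{$,a}
  S→b A: FOLLOW(A) ⊇ FOLLOW(S) ⊇ {$,a}; new: +{$,a}
  S→b C: FOLLOW(C) ⊇ FOLLOW(S) ⊇ {$,a}; new: +{$,a}
  FOLLOW[S]={$,a}  FOLLOW[A]={$,a}  FOLLOW[B]={$,a}  FOLLOW[C]={$,a}
pass 2: (no change)
  FOLLOW[S]={$,a}  FOLLOW[A]={$,a}  FOLLOW[B]={$,a}  FOLLOW[C]={$,a}

FOLLOW(S) = ["$", "a"]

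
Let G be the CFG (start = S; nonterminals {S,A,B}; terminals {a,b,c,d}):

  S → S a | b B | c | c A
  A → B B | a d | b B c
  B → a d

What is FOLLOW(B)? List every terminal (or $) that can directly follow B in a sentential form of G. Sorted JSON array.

FIRST iteration:
pass 1:
  A via A→a d: +{a}
  A via A→b B c: +{b}
  B via B→a d: +{a}
  S via S→b B: +{b}
  S via S→c: +{c}
  S: {b,c}  A: {a,b}  B: {a}
pass 2: (stable)
  S: {b,c}  A: {a,b}  B: {a}

FOLLOW sets:
FOLLOW(S) := {$}
pass 1:
  A→B B: FOLLOW(B) ⊇ FIRST(B) = {a}; new: +{a}
  A→b B c: FOLLOW(B) ⊇ FIRST(c) = {c}; new: +{c}
  S→S a: FOLLOW(S) ⊇ FIRST(a) = {a}; new: +{a}
  S→b B: FOLLOW(B) ⊇ FOLLOW(S) ⊇ {$,a}; new: +{$}
  S→c A: FOLLOW(A) ⊇ FOLLOW(S) ⊇ {$,a}; new: +{$,a}
  S: {$,a}  A: {$,a}  B: {$,a,c}
pass 2: — fixpoint
  S: {$,a}  A: {$,a}  B: {$,a,c}

FOLLOW(B) = ["$", "a", "c"]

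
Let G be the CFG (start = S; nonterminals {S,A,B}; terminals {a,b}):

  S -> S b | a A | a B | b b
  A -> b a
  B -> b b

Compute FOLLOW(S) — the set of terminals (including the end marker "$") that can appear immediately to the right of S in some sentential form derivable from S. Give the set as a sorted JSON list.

FIRST iteration:
round 1:
  A via A→b a: +{b}
  B via B→b b: +{b}
  S via S→a A: +{a}
  S via S→b b: +{b}
  S: {a,b}  A: {b}  B: {b}
round 2: (no change)
  S: {a,b}  A: {b}  B: {b}

FOLLOW iteration:
initialize: $ ∈ FOLLOW(S)
[1]
  S→S b: FOLLOW(S) ⊇ FIRST(b) = {b}; new: +{b}
  S→a A: FOLLOW(A) ⊇ FOLLOW(S) ⊇ {$,b}; new: +{$,b}
  S→a B: FOLLOW(B) ⊇ FOLLOW(S) ⊇ {$,b}; new: +{$,b}
  S: {$,b}  A: {$,b}  B: {$,b}
[2] — fixpoint
  S: {$,b}  A: {$,b}  B: {$,b}

FOLLOW(S) = ["$", "b"]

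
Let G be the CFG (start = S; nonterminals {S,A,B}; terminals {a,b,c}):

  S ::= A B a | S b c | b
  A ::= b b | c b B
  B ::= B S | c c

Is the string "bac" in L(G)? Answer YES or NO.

Convert to CNF:
  S -> A X4 | S X5 | b
  A -> T0 T0 | T1 X3
  B -> B S | T1 T1
  T0 -> b
  T1 -> c
  T2 -> a
  X3 -> T0 B
  X4 -> B T2
  X5 -> T0 T1

CYK table (by increasing span):
  [0..0]={S,T0}  "b"  orig:{S}
  [1..1]={T2}  "a"  orig:{}
  [2..2]={T1}  "c"  orig:{}
  [0..1]=∅  "ba"
  [1..2]=∅  "ac"
  [0..2]=∅  "bac"

S ∉ T[0,2] ⇒ NO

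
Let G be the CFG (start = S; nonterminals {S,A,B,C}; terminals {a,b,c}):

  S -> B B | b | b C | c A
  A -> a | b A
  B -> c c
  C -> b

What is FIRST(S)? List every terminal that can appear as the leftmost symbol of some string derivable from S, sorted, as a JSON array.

Compute FIRST by fixpoint:
pass 1:
  A via A→a: +{a}
  A via A→b A: +{b}
  B via B→c c: +{c}
  C via C→b: +{b}
  S via S→B B: +{c}
  S via S→b: +{b}
  FIRST[S]={b,c}  FIRST[A]={a,b}  FIRST[B]={c}  FIRST[C]={b}
pass 2: (stable)
  FIRST[S]={b,c}  FIRST[A]={a,b}  FIRST[B]={c}  FIRST[C]={b}

FIRST(S) = ["b", "c"]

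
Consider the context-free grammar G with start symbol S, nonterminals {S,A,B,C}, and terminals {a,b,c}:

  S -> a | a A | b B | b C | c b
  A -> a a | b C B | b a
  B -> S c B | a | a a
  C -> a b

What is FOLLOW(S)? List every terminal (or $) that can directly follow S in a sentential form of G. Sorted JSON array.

Compute FIRST by fixpoint:
iter 1:
  A via A→a a: +{a}
  A via A→b C B: +{b}
  B via B→a: +{a}
  C via C→a b: +{a}
  S via S→a: +{a}
  S via S→b B: +{b}
  S via S→c b: +{c}
  S: {a,b,c}  A: {a,b}  B: {a}  C: {a}
iter 2:
  B via B→S c B: +{b,c}
  S: {a,b,c}  A: {a,b}  B: {a,b,c}  C: {a}
iter 3: done
  S: {a,b,c}  A: {a,b}  B: {a,b,c}  C: {a}

Compute FOLLOW by fixpoint:
FOLLOW(S) := {$}
pass 1:
  A→b C B: FOLLOW(C) ⊇ FIRST(B) = {a,b,c}; new: +{a,b,c}
  B→S c B: FOLLOW(S) ⊇ FIRST(c) = {c}; new: +{c}
  S→a A: FOLLOW(A) ⊇ FOLLOW(S) ⊇ {$,c}; new: +{$,c}
  S→b B: FOLLOW(B) ⊇ FOLLOW(S) ⊇ {$,c}; new: +{$,c}
  S→b C: FOLLOW(C) ⊇ FOLLOW(S) ⊇ {$,c}; new: +{$}
  FOLLOW(S)={$,c}  FOLLOW(A)={$,c}  FOLLOW(B)={$,c}  FOLLOW(C)={$,a,b,c}
pass 2: (no change)
  FOLLOW(S)={$,c}  FOLLOW(A)={$,c}  FOLLOW(B)={$,c}  FOLLOW(C)={$,a,b,c}

FOLLOW(S) = ["$", "c"]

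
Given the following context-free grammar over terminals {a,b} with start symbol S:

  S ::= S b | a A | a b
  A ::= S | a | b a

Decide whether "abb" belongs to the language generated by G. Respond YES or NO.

Convert to CNF:
  S -> S T0 | T1 A | T1 T0
  A -> S T0 | T0 T1 | T1 A | T1 T0 | a
  T0 -> b
  T1 -> a

CYK fill:
  cell(0,0) a: {A,T1}  orig:{A}
  cell(1,1) b: {T0}  orig:{}
  cell(2,2) b: {T0}  orig:{}
  cell(0,1) ab: {A,S}
  cell(1,2) bb: ∅
  cell(0,2) abb: {A,S}

S ∈ T[0,2] ⇒ YES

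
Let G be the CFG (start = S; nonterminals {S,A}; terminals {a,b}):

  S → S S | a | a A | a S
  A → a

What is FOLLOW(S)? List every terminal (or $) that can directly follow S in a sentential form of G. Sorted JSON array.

FIRST iteration:
[1]
  A via A→a: +{a}
  S via S→a: +{a}
  FIRST(S)={a}  FIRST(A)={a}
[2] done
  FIRST(S)={a}  FIRST(A)={a}

FOLLOW sets:
seed FOLLOW(S) with $
pass 1:
  S→S S: FOLLOW(S) ⊇ FIRST(S) = {a}; new: +{a}
  S→a A: FOLLOW(A) ⊇ FOLLOW(S) ⊇ {$,a}; new: +{$,a}
  S: {$,a}  A: {$,a}
pass 2: — fixpoint
  S: {$,a}  A: {$,a}

FOLLOW(S) = ["$", "a"]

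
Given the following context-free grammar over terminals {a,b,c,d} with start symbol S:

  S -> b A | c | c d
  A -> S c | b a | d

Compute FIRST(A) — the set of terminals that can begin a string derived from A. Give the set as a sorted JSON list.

FIRST iteration:
iter 1:
  A via A→b a: +{b}
  A via A→d: +{d}
  S via S→b A: +{b}
  S via S→c: +{c}
  FIRST(S)={b,c}  FIRST(A)={b,d}
iter 2:
  A via A→S c: +{c}
  FIRST(S)={b,c}  FIRST(A)={b,c,d}
iter 3: (stable)
  FIRST(S)={b,c}  FIRST(A)={b,c,d}

FIRST(A) = ["b", "c", "d"]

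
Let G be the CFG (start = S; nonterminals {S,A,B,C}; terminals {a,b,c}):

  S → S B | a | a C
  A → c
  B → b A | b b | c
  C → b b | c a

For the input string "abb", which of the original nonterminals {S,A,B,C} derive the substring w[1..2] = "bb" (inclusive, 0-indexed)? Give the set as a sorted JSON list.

Convert to CNF:
  S -> S B | T2 C | a
  A -> c
  B -> T0 A | T0 T0 | c
  C -> T0 T0 | T1 T2
  T0 -> b
  T1 -> c
  T2 -> a

Fill CYK table bottom-up (cells [i..j] with 1 ≤ i ≤ j ≤ 2 only):
  [1..1]={T0}  "b"  orig:{}
  [2..2]={T0}  "b"  orig:{}
  [1..2]={B,C}  "bb"

Original NTs in T[1,2] deriving "bb": ["B", "C"]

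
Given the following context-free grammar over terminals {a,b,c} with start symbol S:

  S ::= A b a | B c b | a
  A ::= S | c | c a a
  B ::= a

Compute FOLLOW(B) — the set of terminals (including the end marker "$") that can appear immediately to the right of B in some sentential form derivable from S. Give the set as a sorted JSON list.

Compute FIRST by fixpoint:
pass 1:
  A via A→c: +{c}
  B via B→a: +{a}
  S via S→A b a: +{c}
  S via S→B c b: +{a}
  FIRST[S]={a,c}  FIRST[A]={c}  FIRST[B]={a}
pass 2:
  A via A→S: +{a}
  FIRST[S]={a,c}  FIRST[A]={a,c}  FIRST[B]={a}
pass 3: (stable)
  FIRST[S]={a,c}  FIRST[A]={a,c}  FIRST[B]={a}

Compute FOLLOW by fixpoint:
FOLLOW(S) := {$}
round 1:
  S→A b a: FOLLOW(A) ⊇ FIRST(b) = {b}; new: +{b}
  S→B c b: FOLLOW(B) ⊇ FIRST(c) = {c}; new: +{c}
  S: {$}  A: {b}  B: {c}
round 2:
  A→S: FOLLOW(S) ⊇ FOLLOW(A) ⊇ {b}; new: +{b}
  S: {$,b}  A: {b}  B: {c}
round 3: done
  S: {$,b}  A: {b}  B: {c}

FOLLOW(B) = ["c"]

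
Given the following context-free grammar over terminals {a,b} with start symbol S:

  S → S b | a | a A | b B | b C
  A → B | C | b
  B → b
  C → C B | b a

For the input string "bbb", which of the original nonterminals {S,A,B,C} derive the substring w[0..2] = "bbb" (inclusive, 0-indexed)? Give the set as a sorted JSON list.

Convert to CNF:
  S -> S T0 | T0 B | T0 C | T1 A | a
  A -> C B | T0 T1 | b
  B -> b
  C -> C B | T0 T1
  T0 -> b
  T1 -> a

Fill CYK table bottom-up — only the sub-triangle for w[0..2]:
  cell(0,0) b: {A,B,T0}  orig:{A,B}
  cell(1,1) b: {A,B,T0}  orig:{A,B}
  cell(2,2) b: {A,B,T0}  orig:{A,B}
  cell(0,1) bb: {S}
  cell(1,2) bb: {S}
  cell(0,2) bbb: {S}

Original NTs in T[0,2] deriving "bbb": ["S"]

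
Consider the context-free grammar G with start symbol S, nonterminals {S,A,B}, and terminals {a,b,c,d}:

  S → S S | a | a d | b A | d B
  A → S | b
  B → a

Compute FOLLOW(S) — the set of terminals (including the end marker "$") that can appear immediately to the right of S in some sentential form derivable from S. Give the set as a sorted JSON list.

Compute FIRST by fixpoint:
[1]
  A via A→b: +{b}
  B via B→a: +{a}
  S via S→a: +{a}
  S via S→b A: +{b}
  S via S→d B: +{d}
  S: {a,b,d}  A: {b}  B: {a}
[2]
  A via A→S: +{a,d}
  S: {a,b,d}  A: {a,b,d}  B: {a}
[3] — fixpoint
  S: {a,b,d}  A: {a,b,d}  B: {a}

Compute FOLLOW by fixpoint:
seed FOLLOW(S) with $
round 1:
  S→S S: FOLLOW(S) ⊇ FIRST(S) = {a,b,d}; new: +{a,b,d}
  S→b A: FOLLOW(A) ⊇ FOLLOW(S) ⊇ {$,a,b,d}; new: +{$,a,b,d}
  S→d B: FOLLOW(B) ⊇ FOLLOW(S) ⊇ {$,a,b,d}; new: +{$,a,b,d}
  FOLLOW[S]={$,a,b,d}  FOLLOW[A]={$,a,b,d}  FOLLOW[B]={$,a,b,d}
round 2: done
  FOLLOW[S]={$,a,b,d}  FOLLOW[A]={$,a,b,d}  FOLLOW[B]={$,a,b,d}

FOLLOW(S) = ["$", "a", "b", "d"]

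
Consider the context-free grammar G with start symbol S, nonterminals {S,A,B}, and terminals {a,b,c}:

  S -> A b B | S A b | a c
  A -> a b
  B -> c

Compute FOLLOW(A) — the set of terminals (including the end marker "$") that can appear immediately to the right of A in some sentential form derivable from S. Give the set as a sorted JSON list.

FIRST iteration:
pass 1:
  A via A→a b: +{a}
  B via B→c: +{c}
  S via S→A b B: +{a}
  FIRST(S)={a}  FIRST(A)={a}  FIRST(B)={c}
pass 2: — fixpoint
  FIRST(S)={a}  FIRST(A)={a}  FIRST(B)={c}

Compute FOLLOW by fixpoint:
FOLLOW(S) := {$}
round 1:
  S→A b B: FOLLOW(A) ⊇ FIRST(b) = {b}; new: +{b}
  S→A b B: FOLLOW(B) ⊇ FOLLOW(S) ⊇ {$}; new: +{$}
  S→S A b: FOLLOW(S) ⊇ FIRST(A) = {a}; new: +{a}
  S: {$,a}  A: {b}  B: {$}
round 2:
  S→A b B: FOLLOW(B) ⊇ FOLLOW(S) ⊇ {$,a}; new: +{a}
  S: {$,a}  A: {b}  B: {$,a}
round 3: done
  S: {$,a}  A: {b}  B: {$,a}

FOLLOW(A) = ["b"]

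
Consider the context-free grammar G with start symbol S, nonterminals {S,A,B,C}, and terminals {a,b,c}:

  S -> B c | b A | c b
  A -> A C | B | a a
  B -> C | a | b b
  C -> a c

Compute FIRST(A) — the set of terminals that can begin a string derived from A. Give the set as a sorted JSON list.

Compute FIRST by fixpoint:
pass 1:
  A via A→a a: +{a}
  B via B→a: +{a}
  B via B→b b: +{b}
  C via C→a c: +{a}
  S via S→B c: +{a,b}
  S via S→c b: +{c}
  FIRST(S)={a,b,c}  FIRST(A)={a}  FIRST(B)={a,b}  FIRST(C)={a}
pass 2:
  A via A→B: +{b}
  FIRST(S)={a,b,c}  FIRST(A)={a,b}  FIRST(B)={a,b}  FIRST(C)={a}
pass 3: (no change)
  FIRST(S)={a,b,c}  FIRST(A)={a,b}  FIRST(B)={a,b}  FIRST(C)={a}

FIRST(A) = ["a", "b"]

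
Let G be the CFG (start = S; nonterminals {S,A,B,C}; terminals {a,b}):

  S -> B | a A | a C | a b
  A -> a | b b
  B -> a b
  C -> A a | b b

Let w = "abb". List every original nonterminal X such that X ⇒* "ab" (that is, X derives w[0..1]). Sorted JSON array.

Convert to CNF:
  S -> T1 A | T1 C | T1 T0
  A -> T0 T0 | a
  B -> T1 T0
  C -> A T1 | T0 T0
  T0 -> b
  T1 -> a

CYK fill (cells [i..j] with 0 ≤ i ≤ j ≤ 1 only):
  cell(0,0) a: {A,T1}  orig:{A}
  cell(1,1) b: {T0}  orig:{}
  cell(0,1) ab: {B,S}

Original NTs in T[0,1] deriving "ab": ["B", "S"]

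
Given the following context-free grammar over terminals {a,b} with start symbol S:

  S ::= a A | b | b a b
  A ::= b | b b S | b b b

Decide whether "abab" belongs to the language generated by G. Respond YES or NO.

Convert to CNF:
  S -> T0 X4 | T1 A | b
  A -> T0 X2 | T0 X3 | b
  T0 -> b
  T1 -> a
  X2 -> T0 S
  X3 -> T0 T0
  X4 -> T1 T0

CYK fill:
  cell(0,0) a: {T1}  orig:{}
  cell(1,1) b: {A,S,T0}  orig:{A,S}
  cell(2,2) a: {T1}  orig:{}
  cell(3,3) b: {A,S,T0}  orig:{A,S}
  cell(0,1) ab: {S,X4}  orig:{S}
  cell(1,2) ba: ∅
  cell(2,3) ab: {S,X4}  orig:{S}
  cell(0,2) aba: ∅
  cell(1,3) bab: {S,X2}  orig:{S}
  cell(0,3) abab: ∅

S ∉ T[0,3] ⇒ NO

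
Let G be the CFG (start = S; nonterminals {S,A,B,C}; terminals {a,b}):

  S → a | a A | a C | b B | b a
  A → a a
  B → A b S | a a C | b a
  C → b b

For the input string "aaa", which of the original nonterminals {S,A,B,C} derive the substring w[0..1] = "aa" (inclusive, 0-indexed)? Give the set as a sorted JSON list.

CNF form of G:
  S -> T0 A | T0 C | T1 B | T1 T0 | a
  A -> T0 T0
  B -> A X2 | T0 X3 | T1 T0
  C -> T1 T1
  T0 -> a
  T1 -> b
  X2 -> T1 S
  X3 -> T0 C

Fill CYK table bottom-up (cells [i..j] with 0 ≤ i ≤ j ≤ 1 only):
  [0..0]={S,T0}  "a"  orig:{S}
  [1..1]={S,T0}  "a"  orig:{S}
  [0..1]={A}  "aa"

Original NTs in T[0,1] deriving "aa": ["A"]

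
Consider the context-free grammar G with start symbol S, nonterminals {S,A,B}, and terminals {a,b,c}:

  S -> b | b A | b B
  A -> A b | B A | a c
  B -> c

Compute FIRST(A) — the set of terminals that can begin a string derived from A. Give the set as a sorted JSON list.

FIRST iteration:
iter 1:
  A via A→a c: +{a}
  B via B→c: +{c}
  S via S→b: +{b}
  FIRST(S)={b}  FIRST(A)={a}  FIRST(B)={c}
iter 2:
  A via A→B A: +{c}
  FIRST(S)={b}  FIRST(A)={a,c}  FIRST(B)={c}
iter 3: (no change)
  FIRST(S)={b}  FIRST(A)={a,c}  FIRST(B)={c}

FIRST(A) = ["a", "c"]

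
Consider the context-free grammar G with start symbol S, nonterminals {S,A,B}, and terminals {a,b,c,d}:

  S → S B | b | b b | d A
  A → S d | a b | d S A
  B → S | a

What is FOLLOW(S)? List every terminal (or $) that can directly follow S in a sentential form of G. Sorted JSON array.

FIRST iteration:
pass 1:
  A via A→a b: +{a}
  A via A→d S A: +{d}
  B via B→a: +{a}
  S via S→b: +{b}
  S via S→d A: +{d}
  FIRST[S]={b,d}  FIRST[A]={a,d}  FIRST[B]={a}
pass 2:
  A via A→S d: +{b}
  B via B→S: +{b,d}
  FIRST[S]={b,d}  FIRST[A]={a,b,d}  FIRST[B]={a,b,d}
pass 3: (no change)
  FIRST[S]={b,d}  FIRST[A]={a,b,d}  FIRST[B]={a,b,d}

FOLLOW iteration:
initialize: $ ∈ FOLLOW(S)
[1]
  A→S d: FOLLOW(S) ⊇ FIRST(d) = {d}; new: +{d}
  A→d S A: FOLLOW(S) ⊇ FIRST(A) = {a,b,d}; new: +{a,b}
  S→S B: FOLLOW(B) ⊇ FOLLOW(S) ⊇ {$,a,b,d}; new: +{$,a,b,d}
  S→d A: FOLLOW(A) ⊇ FOLLOW(S) ⊇ {$,a,b,d}; new: +{$,a,b,d}
  FOLLOW[S]={$,a,b,d}  FOLLOW[A]={$,a,b,d}  FOLLOW[B]={$,a,b,d}
[2] — fixpoint
  FOLLOW[S]={$,a,b,d}  FOLLOW[A]={$,a,b,d}  FOLLOW[B]={$,a,b,d}

FOLLOW(S) = ["$", "a", "b", "d"]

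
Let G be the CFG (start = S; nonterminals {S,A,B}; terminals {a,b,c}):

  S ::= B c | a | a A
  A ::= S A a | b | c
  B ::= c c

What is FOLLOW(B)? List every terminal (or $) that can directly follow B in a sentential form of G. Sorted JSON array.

FIRST iteration:
iter 1:
  A via A→b: +{b}
  A via A→c: +{c}
  B via B→c c: +{c}
  S via S→B c: +{c}
  S via S→a: +{a}
  FIRST[S]={a,c}  FIRST[A]={b,c}  FIRST[B]={c}
iter 2:
  A via A→S A a: +{a}
  FIRST[S]={a,c}  FIRST[A]={a,b,c}  FIRST[B]={c}
iter 3: (stable)
  FIRST[S]={a,c}  FIRST[A]={a,b,c}  FIRST[B]={c}

Compute FOLLOW by fixpoint:
initialize: $ ∈ FOLLOW(S)
pass 1:
  A→S A a: FOLLOW(S) ⊇ FIRST(A) = {a,b,c}; new: +{a,b,c}
  A→S A a: FOLLOW(A) ⊇ FIRST(a) = {a}; new: +{a}
  S→B c: FOLLOW(B) ⊇ FIRST(c) = {c}; new: +{c}
  S→a A: FOLLOW(A) ⊇ FOLLOW(S) ⊇ {$,a,b,c}; new: +{$,b,c}
  FOLLOW[S]={$,a,b,c}  FOLLOW[A]={$,a,b,c}  FOLLOW[B]={c}
pass 2: (stable)
  FOLLOW[S]={$,a,b,c}  FOLLOW[A]={$,a,b,c}  FOLLOW[B]={c}

FOLLOW(B) = ["c"]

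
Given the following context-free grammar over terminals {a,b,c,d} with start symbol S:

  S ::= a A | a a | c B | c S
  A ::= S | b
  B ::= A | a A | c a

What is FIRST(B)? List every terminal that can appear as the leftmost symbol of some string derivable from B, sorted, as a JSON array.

FIRST sets, iterate to fixpoint:
iter 1:
  A via A→b: +{b}
  B via B→A: +{b}
  B via B→a A: +{a}
  B via B→c a: +{c}
  S via S→a A: +{a}
  S via S→c B: +{c}
  S: {a,c}  A: {b}  B: {a,b,c}
iter 2:
  A via A→S: +{a,c}
  S: {a,c}  A: {a,b,c}  B: {a,b,c}
iter 3: (stable)
  S: {a,c}  A: {a,b,c}  B: {a,b,c}

FIRST(B) = ["a", "b", "c"]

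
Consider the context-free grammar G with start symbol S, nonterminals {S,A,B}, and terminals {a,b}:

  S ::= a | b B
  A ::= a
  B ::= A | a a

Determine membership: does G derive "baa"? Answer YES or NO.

CNF form of G:
  S -> T1 B | a
  A -> a
  B -> T0 T0 | a
  T0 -> a
  T1 -> b

CYK table (by increasing span):
  T[0,0] 'b' = {T1}  orig:{}
  T[1,1] 'a' = {A,B,S,T0}  orig:{A,B,S}
  T[2,2] 'a' = {A,B,S,T0}  orig:{A,B,S}
  T[0,1] 'ba' = {S}
  T[1,2] 'aa' = {B}
  T[0,2] 'baa' = {S}

S ∈ T[0,2] ⇒ YES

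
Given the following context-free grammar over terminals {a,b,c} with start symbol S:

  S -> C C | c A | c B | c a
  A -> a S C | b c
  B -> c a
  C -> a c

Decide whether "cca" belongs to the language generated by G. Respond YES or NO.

CNF form of G:
  S -> C C | T2 A | T2 B | T2 T0
  A -> T0 X3 | T1 T2
  B -> T2 T0
  C -> T0 T2
  T0 -> a
  T1 -> b
  T2 -> c
  X3 -> S C

Fill CYK table bottom-up:
  T[0,0] 'c' = {T2}  orig:{}
  T[1,1] 'c' = {T2}  orig:{}
  T[2,2] 'a' = {T0}  orig:{}
  T[0,1] 'cc' = ∅
  T[1,2] 'ca' = {B,S}
  T[0,2] 'cca' = {S}

S ∈ T[0,2] ⇒ YES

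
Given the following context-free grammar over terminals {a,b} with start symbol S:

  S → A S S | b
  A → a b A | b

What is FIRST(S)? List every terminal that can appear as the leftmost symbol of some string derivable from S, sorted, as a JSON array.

Compute FIRST by fixpoint:
iter 1:
  A via A→a b A: +{a}
  A via A→b: +{b}
  S via S→A S S: +{a,b}
  S: {a,b}  A: {a,b}
iter 2: (stable)
  S: {a,b}  A: {a,b}

FIRST(S) = ["a", "b"]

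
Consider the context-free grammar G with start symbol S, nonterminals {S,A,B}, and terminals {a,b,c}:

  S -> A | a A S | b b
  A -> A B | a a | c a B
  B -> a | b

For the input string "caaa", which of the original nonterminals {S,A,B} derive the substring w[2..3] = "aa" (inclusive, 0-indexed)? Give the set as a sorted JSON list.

Convert to CNF:
  S -> A B | T0 T0 | T0 X4 | T1 X5 | T2 T2
  A -> A B | T0 T0 | T1 X3
  B -> a | b
  T0 -> a
  T1 -> c
  T2 -> b
  X3 -> T0 B
  X4 -> A S
  X5 -> T0 B

CYK table (by increasing span) (cells [i..j] with 2 ≤ i ≤ j ≤ 3 only):
  T[2,2] 'a' = {B,T0}  orig:{B}
  T[3,3] 'a' = {B,T0}  orig:{B}
  T[2,3] 'aa' = {A,S,X3,X5}  orig:{A,S}

Original NTs in T[2,3] deriving "aa": ["A", "S"]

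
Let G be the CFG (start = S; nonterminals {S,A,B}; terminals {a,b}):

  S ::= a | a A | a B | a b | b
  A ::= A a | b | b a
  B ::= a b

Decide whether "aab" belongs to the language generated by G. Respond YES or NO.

CNF form of G:
  S -> T0 A | T0 B | T0 T1 | a | b
  A -> A T0 | T1 T0 | b
  B -> T0 T1
  T0 -> a
  T1 -> b

CYK table (by increasing span):
  [0..0]={S,T0}  "a"  orig:{S}
  [1..1]={S,T0}  "a"  orig:{S}
  [2..2]={A,S,T1}  "b"  orig:{A,S}
  [0..1]=∅  "aa"
  [1..2]={B,S}  "ab"
  [0..2]={S}  "aab"

S ∈ T[0,2] ⇒ YES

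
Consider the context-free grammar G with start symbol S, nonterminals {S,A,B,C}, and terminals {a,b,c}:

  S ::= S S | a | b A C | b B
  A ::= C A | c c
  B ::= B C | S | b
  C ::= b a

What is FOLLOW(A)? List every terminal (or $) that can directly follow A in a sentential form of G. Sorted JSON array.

FIRST sets, iterate to fixpoint:
round 1:
  A via A→c c: +{c}
  B via B→b: +{b}
  C via C→b a: +{b}
  S via S→a: +{a}
  S via S→b A C: +{b}
  FIRST[S]={a,b}  FIRST[A]={c}  FIRST[B]={b}  FIRST[C]={b}
round 2:
  A via A→C A: +{b}
  B via B→S: +{a}
  FIRST[S]={a,b}  FIRST[A]={b,c}  FIRST[B]={a,b}  FIRST[C]={b}
round 3: (stable)
  FIRST[S]={a,b}  FIRST[A]={b,c}  FIRST[B]={a,b}  FIRST[C]={b}

FOLLOW iteration:
seed FOLLOW(S) with $
[1]
  A→C A: FOLLOW(C) ⊇ FIRST(A) = {b,c}; new: +{b,c}
  B→B C: FOLLOW(B) ⊇ FIRST(C) = {b}; new: +{b}
  B→S: FOLLOW(S) ⊇ FOLLOW(B) ⊇ {b}; new: +{b}
  S→S S: FOLLOW(S) ⊇ FIRST(S) = {a,b}; new: +{a}
  S→b A C: FOLLOW(A) ⊇ FIRST(C) = {b}; new: +{b}
  S→b A C: FOLLOW(C) ⊇ FOLLOW(S) ⊇ {$,a,b}; new: +{$,a}
  S→b B: FOLLOW(B) ⊇ FOLLOW(S) ⊇ {$,a,b}; new: +{$,a}
  FOLLOW(S)={$,a,b}  FOLLOW(A)={b}  FOLLOW(B)={$,a,b}  FOLLOW(C)={$,a,b,c}
[2] (no change)
  FOLLOW(S)={$,a,b}  FOLLOW(A)={b}  FOLLOW(B)={$,a,b}  FOLLOW(C)={$,a,b,c}

FOLLOW(A) = ["b"]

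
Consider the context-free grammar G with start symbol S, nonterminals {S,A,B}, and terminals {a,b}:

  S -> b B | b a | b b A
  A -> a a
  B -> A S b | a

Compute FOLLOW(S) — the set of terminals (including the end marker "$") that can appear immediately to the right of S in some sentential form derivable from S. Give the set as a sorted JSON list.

FIRST iteration:
[1]
  A via A→a a: +{a}
  B via B→A S b: +{a}
  S via S→b B: +{b}
  S: {b}  A: {a}  B: {a}
[2] (stable)
  S: {b}  A: {a}  B: {a}

FOLLOW sets:
initialize: $ ∈ FOLLOW(S)
[1]
  B→A S b: FOLLOW(A) ⊇ FIRST(S) = {b}; new: +{b}
  B→A S b: FOLLOW(S) ⊇ FIRST(b) = {b}; new: +{b}
  S→b B: FOLLOW(B) ⊇ FOLLOW(S) ⊇ {$,b}; new: +{$,b}
  S→b b A: FOLLOW(A) ⊇ FOLLOW(S) ⊇ {$,b}; new: +{$}
  S: {$,b}  A: {$,b}  B: {$,b}
[2] done
  S: {$,b}  A: {$,b}  B: {$,b}

FOLLOW(S) = ["$", "b"]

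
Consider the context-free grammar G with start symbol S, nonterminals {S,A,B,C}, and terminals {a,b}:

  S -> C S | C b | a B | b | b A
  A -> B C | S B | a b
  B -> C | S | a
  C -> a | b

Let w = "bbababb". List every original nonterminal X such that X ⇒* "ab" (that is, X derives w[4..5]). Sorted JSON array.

CNF form of G:
  S -> C S | C T1 | T0 B | T1 A | b
  A -> B C | S B | T0 T1
  B -> C S | C T1 | T0 B | T1 A | a | b
  C -> a | b
  T0 -> a
  T1 -> b

CYK fill, restricted to cells inside w[4..5]:
  cell(4,4) a: {B,C,T0}  orig:{B,C}
  cell(5,5) b: {B,C,S,T1}  orig:{B,C,S}
  cell(4,5) ab: {A,B,S}

Original NTs in T[4,5] deriving "ab": ["A", "B", "S"]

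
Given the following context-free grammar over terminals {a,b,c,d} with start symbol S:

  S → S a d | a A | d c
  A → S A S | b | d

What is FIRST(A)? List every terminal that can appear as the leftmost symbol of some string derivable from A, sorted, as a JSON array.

FIRST iteration:
[1]
  A via A→b: +{b}
  A via A→d: +{d}
  S via S→a A: +{a}
  S via S→d c: +{d}
  FIRST(S)={a,d}  FIRST(A)={b,d}
[2]
  A via A→S A S: +{a}
  FIRST(S)={a,d}  FIRST(A)={a,b,d}
[3] (stable)
  FIRST(S)={a,d}  FIRST(A)={a,b,d}

FIRST(A) = ["a", "b", "d"]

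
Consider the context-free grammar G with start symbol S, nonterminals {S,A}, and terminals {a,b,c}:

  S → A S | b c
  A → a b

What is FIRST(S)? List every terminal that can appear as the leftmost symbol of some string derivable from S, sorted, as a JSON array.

FIRST sets, iterate to fixpoint:
round 1:
  A via A→a b: +{a}
  S via S→A S: +{a}
  S via S→b c: +{b}
  S: {a,b}  A: {a}
round 2: (stable)
  S: {a,b}  A: {a}

FIRST(S) = ["a", "b"]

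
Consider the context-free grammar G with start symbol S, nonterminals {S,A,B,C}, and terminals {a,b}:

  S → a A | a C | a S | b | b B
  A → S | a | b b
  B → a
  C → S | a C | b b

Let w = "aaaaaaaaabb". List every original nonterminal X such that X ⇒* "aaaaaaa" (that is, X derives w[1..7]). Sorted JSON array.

Convert to CNF:
  S -> T0 A | T0 C | T0 S | T1 B | b
  A -> T0 A | T0 C | T0 S | T1 B | T1 T1 | a | b
  B -> a
  C -> T0 A | T0 C | T0 S | T1 B | T1 T1 | b
  T0 -> a
  T1 -> b

Fill CYK table bottom-up (cells [i..j] with 1 ≤ i ≤ j ≤ 7 only):
  cell(1,1) a: {A,B,T0}  orig:{A,B}
  cell(2,2) a: {A,B,T0}  orig:{A,B}
  cell(3,3) a: {A,B,T0}  orig:{A,B}
  cell(4,4) a: {A,B,T0}  orig:{A,B}
  cell(5,5) a: {A,B,T0}  orig:{A,B}
  cell(6,6) a: {A,B,T0}  orig:{A,B}
  cell(7,7) a: {A,B,T0}  orig:{A,B}
  cell(1,2) aa: {A,C,S}
  cell(2,3) aa: {A,C,S}
  cell(3,4) aa: {A,C,S}
  cell(4,5) aa: {A,C,S}
  cell(5,6) aa: {A,C,S}
  cell(6,7) aa: {A,C,S}
  cell(1,3) aaa: {A,C,S}
  cell(2,4) aaa: {A,C,S}
  cell(3,5) aaa: {A,C,S}
  cell(4,6) aaa: {A,C,S}
  cell(5,7) aaa: {A,C,S}
  cell(1,4) aaaa: {A,C,S}
  cell(2,5) aaaa: {A,C,S}
  cell(3,6) aaaa: {A,C,S}
  cell(4,7) aaaa: {A,C,S}
  cell(1,5) aaaaa: {A,C,S}
  cell(2,6) aaaaa: {A,C,S}
  cell(3,7) aaaaa: {A,C,S}
  cell(1,6) aaaaaa: {A,C,S}
  cell(2,7) aaaaaa: {A,C,S}
  cell(1,7) aaaaaaa: {A,C,S}

Original NTs in T[1,7] deriving "aaaaaaa": ["A", "C", "S"]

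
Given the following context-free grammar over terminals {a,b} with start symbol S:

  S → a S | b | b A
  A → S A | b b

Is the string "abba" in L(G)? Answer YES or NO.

CNF form of G:
  S -> T0 A | T1 S | b
  A -> S A | T0 T0
  T0 -> b
  T1 -> a

CYK table (by increasing span):
  [0..0]={T1}  "a"  orig:{}
  [1..1]={S,T0}  "b"  orig:{S}
  [2..2]={S,T0}  "b"  orig:{S}
  [3..3]={T1}  "a"  orig:{}
  [0..1]={S}  "ab"
  [1..2]={A}  "bb"
  [2..3]=∅  "ba"
  [0..2]=∅  "abb"
  [1..3]=∅  "bba"
  [0..3]=∅  "abba"

S ∉ T[0,3] ⇒ NO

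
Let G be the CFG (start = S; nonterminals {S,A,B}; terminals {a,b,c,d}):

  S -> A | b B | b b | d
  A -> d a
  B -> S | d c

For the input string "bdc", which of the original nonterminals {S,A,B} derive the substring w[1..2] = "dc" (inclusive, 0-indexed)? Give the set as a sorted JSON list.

Convert to CNF:
  S -> T0 T1 | T2 B | T2 T2 | d
  A -> T0 T1
  B -> T0 T1 | T0 T3 | T2 B | T2 T2 | d
  T0 -> d
  T1 -> a
  T2 -> b
  T3 -> c

Fill CYK table bottom-up, restricted to cells inside w[1..2]:
  T[1,1] 'd' = {B,S,T0}  orig:{B,S}
  T[2,2] 'c' = {T3}  orig:{}
  T[1,2] 'dc' = {B}

Original NTs in T[1,2] deriving "dc": ["B"]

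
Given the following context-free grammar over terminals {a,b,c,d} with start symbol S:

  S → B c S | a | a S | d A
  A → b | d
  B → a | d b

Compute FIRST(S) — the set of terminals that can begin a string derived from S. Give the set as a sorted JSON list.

FIRST iteration:
[1]
  A via A→b: +{b}
  A via A→d: +{d}
  B via B→a: +{a}
  B via B→d b: +{d}
  S via S→B c S: +{a,d}
  FIRST(S)={a,d}  FIRST(A)={b,d}  FIRST(B)={a,d}
[2] (stable)
  FIRST(S)={a,d}  FIRST(A)={b,d}  FIRST(B)={a,d}

FIRST(S) = ["a", "d"]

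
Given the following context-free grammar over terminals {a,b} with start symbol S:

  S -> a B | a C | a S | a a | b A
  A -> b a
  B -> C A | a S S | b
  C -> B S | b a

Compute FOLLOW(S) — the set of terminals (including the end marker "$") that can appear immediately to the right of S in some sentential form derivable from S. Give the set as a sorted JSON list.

FIRST sets, iterate to fixpoint:
pass 1:
  A via A→b a: +{b}
  B via B→a S S: +{a}
  B via B→b: +{b}
  C via C→B S: +{a,b}
  S via S→a B: +{a}
  S via S→b A: +{b}
  S: {a,b}  A: {b}  B: {a,b}  C: {a,b}
pass 2: — fixpoint
  S: {a,b}  A: {b}  B: {a,b}  C: {a,b}

FOLLOW sets:
seed FOLLOW(S) with $
[1]
  B→C A: FOLLOW(C) ⊇ FIRST(A) = {b}; new: +{b}
  B→a S S: FOLLOW(S) ⊇ FIRST(S) = {a,b}; new: +{a,b}
  C→B S: FOLLOW(B) ⊇ FIRST(S) = {a,b}; new: +{a,b}
  S→a B: FOLLOW(B) ⊇ FOLLOW(S) ⊇ {$,a,b}; new: +{$}
  S→a C: FOLLOW(C) ⊇ FOLLOW(S) ⊇ {$,a,b}; new: +{$,a}
  S→b A: FOLLOW(A) ⊇ FOLLOW(S) ⊇ {$,a,b}; new: +{$,a,b}
  FOLLOW(S)={$,a,b}  FOLLOW(A)={$,a,b}  FOLLOW(B)={$,a,b}  FOLLOW(C)={$,a,b}
[2] done
  FOLLOW(S)={$,a,b}  FOLLOW(A)={$,a,b}  FOLLOW(B)={$,a,b}  FOLLOW(C)={$,a,b}

FOLLOW(S) = ["$", "a", "b"]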